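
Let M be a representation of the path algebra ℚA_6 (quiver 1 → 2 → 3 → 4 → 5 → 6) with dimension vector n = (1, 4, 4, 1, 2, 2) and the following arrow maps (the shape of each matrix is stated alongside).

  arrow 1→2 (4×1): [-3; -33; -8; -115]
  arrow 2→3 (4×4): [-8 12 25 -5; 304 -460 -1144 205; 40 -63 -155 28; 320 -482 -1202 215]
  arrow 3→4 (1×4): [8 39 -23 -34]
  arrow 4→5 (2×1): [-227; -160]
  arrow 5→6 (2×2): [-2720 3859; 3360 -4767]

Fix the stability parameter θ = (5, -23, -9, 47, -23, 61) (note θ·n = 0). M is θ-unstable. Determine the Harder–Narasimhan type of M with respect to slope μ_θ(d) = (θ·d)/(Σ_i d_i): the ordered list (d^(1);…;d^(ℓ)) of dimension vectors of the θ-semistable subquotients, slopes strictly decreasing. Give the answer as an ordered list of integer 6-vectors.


Barcode: M ≅ I[1,5], I[2,2], I[2,3]^2, I[3,3], I[5,6], I[6,6]. HN layers by μ_θ (4 steps, strictly decreasing):
  μ^(1)=61; μ^(2)=12; μ^(3)=-9; μ^(4)=-23

((0, 0, 0, 0, 0, 2); (0, 0, 0, 1, 1, 0); (1, 1, 4, 0, 0, 0); (0, 3, 0, 0, 1, 0))


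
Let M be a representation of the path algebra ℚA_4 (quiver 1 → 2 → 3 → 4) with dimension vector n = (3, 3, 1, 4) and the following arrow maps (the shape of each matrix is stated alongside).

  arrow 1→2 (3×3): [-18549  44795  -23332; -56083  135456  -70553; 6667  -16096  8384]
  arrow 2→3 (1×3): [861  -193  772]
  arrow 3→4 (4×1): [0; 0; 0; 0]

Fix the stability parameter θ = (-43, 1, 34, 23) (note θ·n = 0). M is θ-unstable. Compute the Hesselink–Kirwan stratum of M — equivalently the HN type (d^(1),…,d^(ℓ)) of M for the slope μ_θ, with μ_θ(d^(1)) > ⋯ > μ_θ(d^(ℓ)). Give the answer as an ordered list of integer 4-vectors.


Interval decomposition of M: I[1,2]^2, I[1,3], I[4,4]^4.
HN type (ℓ=4): μ^(1)=34; μ^(2)=23; μ^(3)=1; μ^(4)=-43

((0, 0, 1, 0); (0, 0, 0, 4); (0, 3, 0, 0); (3, 0, 0, 0))


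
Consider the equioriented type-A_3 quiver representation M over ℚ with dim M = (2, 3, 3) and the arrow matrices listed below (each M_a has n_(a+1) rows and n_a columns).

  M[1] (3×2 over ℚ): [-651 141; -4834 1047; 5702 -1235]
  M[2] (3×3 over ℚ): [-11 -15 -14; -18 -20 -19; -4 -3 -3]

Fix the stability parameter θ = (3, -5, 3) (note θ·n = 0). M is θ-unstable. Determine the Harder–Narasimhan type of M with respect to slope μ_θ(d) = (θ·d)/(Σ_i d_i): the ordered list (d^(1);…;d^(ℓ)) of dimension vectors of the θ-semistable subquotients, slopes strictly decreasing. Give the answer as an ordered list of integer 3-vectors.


Interval decomposition of M: I[1,3]^2, I[2,3].
HN type (ℓ=3): μ^(1)=3; μ^(2)=-1; μ^(3)=-5

((0, 0, 3); (2, 2, 0); (0, 1, 0))


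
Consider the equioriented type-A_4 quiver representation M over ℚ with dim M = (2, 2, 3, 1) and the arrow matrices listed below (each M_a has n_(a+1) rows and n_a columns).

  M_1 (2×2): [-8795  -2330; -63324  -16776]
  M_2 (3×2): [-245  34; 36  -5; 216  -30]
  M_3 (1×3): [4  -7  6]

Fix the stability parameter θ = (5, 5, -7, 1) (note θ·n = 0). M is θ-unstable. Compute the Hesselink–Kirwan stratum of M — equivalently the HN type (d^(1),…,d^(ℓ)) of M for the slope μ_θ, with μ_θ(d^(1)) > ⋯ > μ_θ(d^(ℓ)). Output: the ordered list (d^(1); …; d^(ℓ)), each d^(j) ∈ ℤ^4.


Barcode: M ≅ I[1,1], I[1,4], I[2,3], I[3,3]. HN layers by μ_θ (4 steps, strictly decreasing):
  μ^(1)=5; μ^(2)=1; μ^(3)=-1; μ^(4)=-7

((1, 0, 0, 0); (1, 1, 1, 1); (0, 1, 1, 0); (0, 0, 1, 0))


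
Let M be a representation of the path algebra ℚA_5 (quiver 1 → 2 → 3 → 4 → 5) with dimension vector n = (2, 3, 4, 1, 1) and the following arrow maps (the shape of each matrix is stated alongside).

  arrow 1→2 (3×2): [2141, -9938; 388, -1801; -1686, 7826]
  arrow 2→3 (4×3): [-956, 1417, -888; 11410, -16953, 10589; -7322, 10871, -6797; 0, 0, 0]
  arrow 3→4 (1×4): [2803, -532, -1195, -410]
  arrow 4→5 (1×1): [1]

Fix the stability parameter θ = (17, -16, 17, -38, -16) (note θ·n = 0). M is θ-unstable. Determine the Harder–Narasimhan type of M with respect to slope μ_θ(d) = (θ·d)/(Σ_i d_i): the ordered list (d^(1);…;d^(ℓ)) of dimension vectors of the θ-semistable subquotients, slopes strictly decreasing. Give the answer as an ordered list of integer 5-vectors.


Interval decomposition of M: I[1,2], I[1,3], I[2,5], I[3,3]^2.
HN type (ℓ=4): μ^(1)=17; μ^(2)=1/2; μ^(3)=-37/3; μ^(4)=-16

((0, 0, 3, 0, 0); (2, 2, 0, 0, 0); (0, 0, 1, 1, 1); (0, 1, 0, 0, 0))


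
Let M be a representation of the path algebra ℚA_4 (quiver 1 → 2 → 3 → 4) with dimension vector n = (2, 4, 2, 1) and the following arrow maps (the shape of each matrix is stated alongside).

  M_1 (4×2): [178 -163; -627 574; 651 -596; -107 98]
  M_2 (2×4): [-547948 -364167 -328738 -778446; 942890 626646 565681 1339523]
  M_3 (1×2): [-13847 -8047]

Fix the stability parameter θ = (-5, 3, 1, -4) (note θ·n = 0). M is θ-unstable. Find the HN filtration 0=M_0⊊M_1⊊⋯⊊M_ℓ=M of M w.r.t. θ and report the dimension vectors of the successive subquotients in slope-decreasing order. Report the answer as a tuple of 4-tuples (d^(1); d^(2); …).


Via rank(M_{q-1}∘⋯∘M_p): M ≅ I[1,2], I[1,4], I[2,2], I[2,3].
μ_θ-semistable layers: μ^(1)=3; μ^(2)=2; μ^(3)=0; μ^(4)=-5

((0, 2, 0, 0); (0, 1, 1, 0); (0, 1, 1, 1); (2, 0, 0, 0))


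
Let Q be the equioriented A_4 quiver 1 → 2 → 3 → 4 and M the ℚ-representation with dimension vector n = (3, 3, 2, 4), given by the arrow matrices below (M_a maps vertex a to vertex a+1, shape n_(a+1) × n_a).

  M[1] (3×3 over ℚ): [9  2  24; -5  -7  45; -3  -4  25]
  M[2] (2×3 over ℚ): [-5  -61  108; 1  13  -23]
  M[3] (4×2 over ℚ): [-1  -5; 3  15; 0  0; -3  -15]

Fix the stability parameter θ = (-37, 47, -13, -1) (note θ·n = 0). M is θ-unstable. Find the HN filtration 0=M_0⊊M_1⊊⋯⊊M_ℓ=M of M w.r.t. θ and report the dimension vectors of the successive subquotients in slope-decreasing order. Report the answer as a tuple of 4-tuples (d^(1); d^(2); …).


Barcode: M ≅ I[1,2], I[1,3], I[1,4], I[4,4]^3. HN layers by μ_θ (5 steps, strictly decreasing):
  μ^(1)=47; μ^(2)=17; μ^(3)=11; μ^(4)=-1; μ^(5)=-37

((0, 1, 0, 0); (0, 1, 1, 0); (0, 1, 1, 1); (0, 0, 0, 3); (3, 0, 0, 0))


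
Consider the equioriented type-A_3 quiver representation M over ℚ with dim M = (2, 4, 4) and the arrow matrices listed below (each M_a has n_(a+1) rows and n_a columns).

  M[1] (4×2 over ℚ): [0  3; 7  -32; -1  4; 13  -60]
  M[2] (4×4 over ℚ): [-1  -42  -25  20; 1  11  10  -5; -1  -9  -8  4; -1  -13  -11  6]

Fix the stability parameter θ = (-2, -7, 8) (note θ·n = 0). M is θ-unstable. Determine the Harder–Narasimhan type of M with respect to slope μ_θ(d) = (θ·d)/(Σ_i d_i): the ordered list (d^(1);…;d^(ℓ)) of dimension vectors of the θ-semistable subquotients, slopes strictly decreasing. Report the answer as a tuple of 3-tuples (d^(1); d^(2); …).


Interval decomposition of M: I[1,3]^2, I[2,3]^2.
HN type (ℓ=3): μ^(1)=8; μ^(2)=-9/2; μ^(3)=-7

((0, 0, 4); (2, 2, 0); (0, 2, 0))


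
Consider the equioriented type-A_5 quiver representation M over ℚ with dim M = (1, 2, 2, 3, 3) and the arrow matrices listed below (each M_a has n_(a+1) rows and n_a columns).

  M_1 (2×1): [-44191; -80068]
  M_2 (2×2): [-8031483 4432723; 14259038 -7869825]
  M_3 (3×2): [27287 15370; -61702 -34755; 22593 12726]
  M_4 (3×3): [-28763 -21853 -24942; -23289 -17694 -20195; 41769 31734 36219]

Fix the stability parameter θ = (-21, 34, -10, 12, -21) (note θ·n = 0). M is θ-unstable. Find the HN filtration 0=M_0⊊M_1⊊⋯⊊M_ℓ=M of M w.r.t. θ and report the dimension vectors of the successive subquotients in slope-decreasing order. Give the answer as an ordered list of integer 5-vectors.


Barcode: M ≅ I[1,5], I[2,4], I[4,5], I[5,5]. HN layers by μ_θ (4 steps, strictly decreasing):
  μ^(1)=12; μ^(2)=15/4; μ^(3)=-9/2; μ^(4)=-21

((0, 1, 1, 1, 0); (0, 1, 1, 1, 1); (0, 0, 0, 1, 1); (1, 0, 0, 0, 1))


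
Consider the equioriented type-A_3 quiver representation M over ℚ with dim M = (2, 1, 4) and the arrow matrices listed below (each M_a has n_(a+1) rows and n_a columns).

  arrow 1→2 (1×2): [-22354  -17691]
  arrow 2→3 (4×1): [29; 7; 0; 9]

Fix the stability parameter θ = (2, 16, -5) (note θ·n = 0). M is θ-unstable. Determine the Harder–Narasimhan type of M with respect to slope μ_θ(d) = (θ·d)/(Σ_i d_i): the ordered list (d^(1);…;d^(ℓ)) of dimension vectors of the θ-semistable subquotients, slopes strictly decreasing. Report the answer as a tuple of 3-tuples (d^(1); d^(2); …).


Interval decomposition of M: I[1,1], I[1,3], I[3,3]^3.
HN type (ℓ=3): μ^(1)=11/2; μ^(2)=2; μ^(3)=-5

((0, 1, 1); (2, 0, 0); (0, 0, 3))


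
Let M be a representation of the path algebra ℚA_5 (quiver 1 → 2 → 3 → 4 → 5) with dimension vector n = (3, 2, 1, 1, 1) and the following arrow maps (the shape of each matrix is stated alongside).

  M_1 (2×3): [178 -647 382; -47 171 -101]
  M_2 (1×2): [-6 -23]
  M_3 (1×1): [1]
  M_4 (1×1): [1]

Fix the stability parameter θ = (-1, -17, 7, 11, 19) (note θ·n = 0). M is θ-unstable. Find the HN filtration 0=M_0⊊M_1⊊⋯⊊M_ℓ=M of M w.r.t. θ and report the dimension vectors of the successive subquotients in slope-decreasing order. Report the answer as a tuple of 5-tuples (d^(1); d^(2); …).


Via rank(M_{q-1}∘⋯∘M_p): M ≅ I[1,1], I[1,2], I[1,5].
μ_θ-semistable layers: μ^(1)=19; μ^(2)=11; μ^(3)=7; μ^(4)=-1; μ^(5)=-9

((0, 0, 0, 0, 1); (0, 0, 0, 1, 0); (0, 0, 1, 0, 0); (1, 0, 0, 0, 0); (2, 2, 0, 0, 0))


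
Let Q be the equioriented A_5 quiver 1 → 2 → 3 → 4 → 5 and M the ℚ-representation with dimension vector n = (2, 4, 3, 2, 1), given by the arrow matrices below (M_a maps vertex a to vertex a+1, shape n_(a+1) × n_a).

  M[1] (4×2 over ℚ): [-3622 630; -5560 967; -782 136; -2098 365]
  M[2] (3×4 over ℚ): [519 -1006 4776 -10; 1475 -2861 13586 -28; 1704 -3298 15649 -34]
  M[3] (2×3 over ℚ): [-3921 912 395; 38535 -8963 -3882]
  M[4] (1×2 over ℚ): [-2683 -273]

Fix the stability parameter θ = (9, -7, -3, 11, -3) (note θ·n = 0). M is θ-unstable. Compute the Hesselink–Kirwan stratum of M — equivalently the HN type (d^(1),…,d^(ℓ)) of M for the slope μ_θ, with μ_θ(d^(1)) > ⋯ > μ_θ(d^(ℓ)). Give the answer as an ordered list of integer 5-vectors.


Via rank(M_{q-1}∘⋯∘M_p): M ≅ I[1,3], I[1,5], I[2,2], I[2,4].
μ_θ-semistable layers: μ^(1)=11; μ^(2)=4; μ^(3)=-1/3; μ^(4)=-3; μ^(5)=-7

((0, 0, 0, 1, 0); (0, 0, 0, 1, 1); (2, 2, 2, 0, 0); (0, 0, 1, 0, 0); (0, 2, 0, 0, 0))


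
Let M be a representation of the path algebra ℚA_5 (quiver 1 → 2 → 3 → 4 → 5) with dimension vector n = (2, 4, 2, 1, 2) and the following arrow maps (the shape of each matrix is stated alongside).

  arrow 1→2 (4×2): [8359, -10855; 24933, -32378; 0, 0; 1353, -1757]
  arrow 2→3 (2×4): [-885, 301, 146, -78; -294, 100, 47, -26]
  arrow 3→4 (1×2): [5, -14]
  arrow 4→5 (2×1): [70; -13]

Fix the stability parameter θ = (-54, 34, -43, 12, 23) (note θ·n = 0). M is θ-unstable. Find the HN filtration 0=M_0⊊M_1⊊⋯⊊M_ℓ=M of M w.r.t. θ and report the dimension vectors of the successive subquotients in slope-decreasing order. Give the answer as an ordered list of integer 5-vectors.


Barcode: M ≅ I[1,2], I[1,5], I[2,2], I[2,3], I[5,5]. HN layers by μ_θ (5 steps, strictly decreasing):
  μ^(1)=34; μ^(2)=23; μ^(3)=12; μ^(4)=-9/2; μ^(5)=-54

((0, 2, 0, 0, 0); (0, 0, 0, 0, 2); (0, 0, 0, 1, 0); (0, 2, 2, 0, 0); (2, 0, 0, 0, 0))


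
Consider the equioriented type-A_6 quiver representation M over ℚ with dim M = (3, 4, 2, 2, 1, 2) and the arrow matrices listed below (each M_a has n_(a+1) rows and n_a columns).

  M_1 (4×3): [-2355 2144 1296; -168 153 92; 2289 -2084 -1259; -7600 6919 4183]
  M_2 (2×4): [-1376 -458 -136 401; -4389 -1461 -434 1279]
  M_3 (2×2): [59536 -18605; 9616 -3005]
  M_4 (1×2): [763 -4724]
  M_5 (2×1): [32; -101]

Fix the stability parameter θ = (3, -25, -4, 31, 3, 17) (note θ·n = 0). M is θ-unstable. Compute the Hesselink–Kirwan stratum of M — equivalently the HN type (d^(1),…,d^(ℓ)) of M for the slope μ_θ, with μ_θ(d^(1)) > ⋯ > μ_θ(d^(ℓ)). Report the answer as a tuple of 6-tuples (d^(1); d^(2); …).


Barcode: M ≅ I[1,2], I[1,3], I[1,6], I[2,2], I[4,4], I[6,6]. HN layers by μ_θ (5 steps, strictly decreasing):
  μ^(1)=31; μ^(2)=17; μ^(3)=-4; μ^(4)=-11; μ^(5)=-25

((0, 0, 0, 1, 0, 0); (0, 0, 0, 1, 1, 2); (0, 0, 2, 0, 0, 0); (3, 3, 0, 0, 0, 0); (0, 1, 0, 0, 0, 0))


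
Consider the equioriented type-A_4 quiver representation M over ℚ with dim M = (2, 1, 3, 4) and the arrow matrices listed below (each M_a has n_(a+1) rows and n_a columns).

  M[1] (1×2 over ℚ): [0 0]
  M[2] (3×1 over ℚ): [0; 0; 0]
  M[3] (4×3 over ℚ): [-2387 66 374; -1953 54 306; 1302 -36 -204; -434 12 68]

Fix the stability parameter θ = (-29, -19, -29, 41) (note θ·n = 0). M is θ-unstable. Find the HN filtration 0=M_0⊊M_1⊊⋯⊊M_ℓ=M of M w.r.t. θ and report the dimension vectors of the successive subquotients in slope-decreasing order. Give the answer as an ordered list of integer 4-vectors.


Interval decomposition of M: I[1,1]^2, I[2,2], I[3,3]^2, I[3,4], I[4,4]^3.
HN type (ℓ=3): μ^(1)=41; μ^(2)=-19; μ^(3)=-29

((0, 0, 0, 4); (0, 1, 0, 0); (2, 0, 3, 0))


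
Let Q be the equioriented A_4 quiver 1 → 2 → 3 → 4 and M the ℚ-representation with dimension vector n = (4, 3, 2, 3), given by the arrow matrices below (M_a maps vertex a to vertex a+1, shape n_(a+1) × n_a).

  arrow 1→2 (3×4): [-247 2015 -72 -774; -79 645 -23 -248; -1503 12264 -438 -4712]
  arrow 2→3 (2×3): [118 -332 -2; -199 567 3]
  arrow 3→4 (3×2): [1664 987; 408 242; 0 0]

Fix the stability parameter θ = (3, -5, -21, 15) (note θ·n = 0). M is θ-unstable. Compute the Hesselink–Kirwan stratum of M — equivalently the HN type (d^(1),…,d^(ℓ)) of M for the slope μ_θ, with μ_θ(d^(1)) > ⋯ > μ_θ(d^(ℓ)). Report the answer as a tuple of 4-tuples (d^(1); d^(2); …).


Interval decomposition of M: I[1,1], I[1,2], I[1,4]^2, I[4,4].
HN type (ℓ=4): μ^(1)=15; μ^(2)=3; μ^(3)=-1; μ^(4)=-23/3

((0, 0, 0, 3); (1, 0, 0, 0); (1, 1, 0, 0); (2, 2, 2, 0))


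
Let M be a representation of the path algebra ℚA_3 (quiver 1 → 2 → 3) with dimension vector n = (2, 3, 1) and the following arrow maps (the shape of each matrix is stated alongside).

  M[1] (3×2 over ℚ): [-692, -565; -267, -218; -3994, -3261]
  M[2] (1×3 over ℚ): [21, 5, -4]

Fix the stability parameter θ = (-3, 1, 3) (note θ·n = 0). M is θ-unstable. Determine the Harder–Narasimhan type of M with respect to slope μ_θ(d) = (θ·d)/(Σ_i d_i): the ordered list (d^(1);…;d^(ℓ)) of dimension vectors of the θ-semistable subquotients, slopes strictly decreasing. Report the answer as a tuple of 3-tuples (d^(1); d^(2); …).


Barcode: M ≅ I[1,2], I[1,3], I[2,2]. HN layers by μ_θ (3 steps, strictly decreasing):
  μ^(1)=3; μ^(2)=1; μ^(3)=-3

((0, 0, 1); (0, 3, 0); (2, 0, 0))


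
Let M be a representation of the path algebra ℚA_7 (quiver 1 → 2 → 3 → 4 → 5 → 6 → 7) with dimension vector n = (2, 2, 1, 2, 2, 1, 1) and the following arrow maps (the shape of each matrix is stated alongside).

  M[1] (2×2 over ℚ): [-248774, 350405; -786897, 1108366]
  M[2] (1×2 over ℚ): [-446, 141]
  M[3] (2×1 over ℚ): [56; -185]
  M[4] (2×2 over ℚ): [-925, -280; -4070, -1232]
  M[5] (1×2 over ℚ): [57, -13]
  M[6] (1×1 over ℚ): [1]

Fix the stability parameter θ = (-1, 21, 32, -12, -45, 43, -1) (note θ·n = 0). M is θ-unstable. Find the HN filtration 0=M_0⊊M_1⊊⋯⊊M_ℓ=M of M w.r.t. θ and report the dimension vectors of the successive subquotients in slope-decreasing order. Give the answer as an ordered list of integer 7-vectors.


Via rank(M_{q-1}∘⋯∘M_p): M ≅ I[1,2], I[1,4], I[4,7], I[5,5].
μ_θ-semistable layers: μ^(1)=21; μ^(2)=41/3; μ^(3)=-1; μ^(4)=-57/2; μ^(5)=-45

((0, 1, 0, 0, 0, 1, 1); (0, 1, 1, 1, 0, 0, 0); (2, 0, 0, 0, 0, 0, 0); (0, 0, 0, 1, 1, 0, 0); (0, 0, 0, 0, 1, 0, 0))


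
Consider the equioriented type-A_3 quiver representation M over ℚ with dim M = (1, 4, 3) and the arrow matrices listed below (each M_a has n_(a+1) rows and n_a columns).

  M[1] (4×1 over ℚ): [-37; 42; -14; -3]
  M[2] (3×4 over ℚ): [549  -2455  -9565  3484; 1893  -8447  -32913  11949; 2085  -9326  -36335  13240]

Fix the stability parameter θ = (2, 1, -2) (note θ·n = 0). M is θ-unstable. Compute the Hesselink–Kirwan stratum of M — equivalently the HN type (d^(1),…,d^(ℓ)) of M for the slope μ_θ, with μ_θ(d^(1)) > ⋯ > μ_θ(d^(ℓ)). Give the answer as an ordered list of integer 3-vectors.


Via rank(M_{q-1}∘⋯∘M_p): M ≅ I[1,3], I[2,2], I[2,3]^2.
μ_θ-semistable layers: μ^(1)=1; μ^(2)=1/3; μ^(3)=-1/2

((0, 1, 0); (1, 1, 1); (0, 2, 2))


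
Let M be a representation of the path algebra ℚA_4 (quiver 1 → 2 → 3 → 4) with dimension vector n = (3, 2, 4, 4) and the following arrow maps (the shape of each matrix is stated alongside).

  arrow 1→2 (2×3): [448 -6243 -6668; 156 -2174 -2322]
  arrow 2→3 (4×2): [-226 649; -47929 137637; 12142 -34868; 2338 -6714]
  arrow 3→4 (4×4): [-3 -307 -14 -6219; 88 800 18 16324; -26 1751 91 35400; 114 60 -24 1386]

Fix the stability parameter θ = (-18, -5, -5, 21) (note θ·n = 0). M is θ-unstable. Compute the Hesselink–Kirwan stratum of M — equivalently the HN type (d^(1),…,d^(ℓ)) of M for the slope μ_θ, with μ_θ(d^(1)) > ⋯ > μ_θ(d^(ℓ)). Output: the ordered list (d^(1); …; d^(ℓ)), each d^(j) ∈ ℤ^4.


Interval decomposition of M: I[1,1], I[1,4]^2, I[3,3], I[3,4], I[4,4].
HN type (ℓ=3): μ^(1)=21; μ^(2)=-5; μ^(3)=-18

((0, 0, 0, 4); (0, 2, 4, 0); (3, 0, 0, 0))


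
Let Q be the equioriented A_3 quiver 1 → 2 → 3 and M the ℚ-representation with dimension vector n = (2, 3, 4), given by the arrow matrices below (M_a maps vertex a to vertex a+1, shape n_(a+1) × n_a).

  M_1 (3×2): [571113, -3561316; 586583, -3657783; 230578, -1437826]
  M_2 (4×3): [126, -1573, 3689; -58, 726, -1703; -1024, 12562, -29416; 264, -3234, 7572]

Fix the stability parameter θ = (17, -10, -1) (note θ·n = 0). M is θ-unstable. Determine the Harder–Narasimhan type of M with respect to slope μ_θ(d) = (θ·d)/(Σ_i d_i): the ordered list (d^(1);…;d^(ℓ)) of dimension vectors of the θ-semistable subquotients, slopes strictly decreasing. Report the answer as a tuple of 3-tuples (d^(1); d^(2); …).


Barcode: M ≅ I[1,3]^2, I[2,2], I[3,3]^2. HN layers by μ_θ (3 steps, strictly decreasing):
  μ^(1)=2; μ^(2)=-1; μ^(3)=-10

((2, 2, 2); (0, 0, 2); (0, 1, 0))


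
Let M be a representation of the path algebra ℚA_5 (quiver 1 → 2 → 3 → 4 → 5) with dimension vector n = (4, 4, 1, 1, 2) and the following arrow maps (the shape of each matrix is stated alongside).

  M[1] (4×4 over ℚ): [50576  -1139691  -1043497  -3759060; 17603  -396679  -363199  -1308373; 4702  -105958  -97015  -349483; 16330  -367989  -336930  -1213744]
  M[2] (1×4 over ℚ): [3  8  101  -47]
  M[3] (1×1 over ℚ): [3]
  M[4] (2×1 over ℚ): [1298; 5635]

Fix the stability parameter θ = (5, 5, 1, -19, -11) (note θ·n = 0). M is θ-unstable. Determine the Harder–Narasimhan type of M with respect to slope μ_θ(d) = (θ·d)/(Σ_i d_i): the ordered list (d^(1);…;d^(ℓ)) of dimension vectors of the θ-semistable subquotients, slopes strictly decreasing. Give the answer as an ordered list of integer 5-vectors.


Barcode: M ≅ I[1,2]^3, I[1,5], I[5,5]. HN layers by μ_θ (3 steps, strictly decreasing):
  μ^(1)=5; μ^(2)=-19/5; μ^(3)=-11

((3, 3, 0, 0, 0); (1, 1, 1, 1, 1); (0, 0, 0, 0, 1))


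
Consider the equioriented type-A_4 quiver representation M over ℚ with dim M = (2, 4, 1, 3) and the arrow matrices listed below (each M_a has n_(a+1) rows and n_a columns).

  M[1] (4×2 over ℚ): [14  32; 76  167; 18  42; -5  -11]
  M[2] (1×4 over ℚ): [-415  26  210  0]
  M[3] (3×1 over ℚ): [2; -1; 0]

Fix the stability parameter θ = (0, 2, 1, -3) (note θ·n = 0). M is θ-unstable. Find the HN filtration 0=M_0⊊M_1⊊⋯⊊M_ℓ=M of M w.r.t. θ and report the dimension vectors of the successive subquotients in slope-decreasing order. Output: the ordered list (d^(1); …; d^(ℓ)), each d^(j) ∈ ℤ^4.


Interval decomposition of M: I[1,2], I[1,4], I[2,2]^2, I[4,4]^2.
HN type (ℓ=3): μ^(1)=2; μ^(2)=0; μ^(3)=-3

((0, 3, 0, 0); (2, 1, 1, 1); (0, 0, 0, 2))


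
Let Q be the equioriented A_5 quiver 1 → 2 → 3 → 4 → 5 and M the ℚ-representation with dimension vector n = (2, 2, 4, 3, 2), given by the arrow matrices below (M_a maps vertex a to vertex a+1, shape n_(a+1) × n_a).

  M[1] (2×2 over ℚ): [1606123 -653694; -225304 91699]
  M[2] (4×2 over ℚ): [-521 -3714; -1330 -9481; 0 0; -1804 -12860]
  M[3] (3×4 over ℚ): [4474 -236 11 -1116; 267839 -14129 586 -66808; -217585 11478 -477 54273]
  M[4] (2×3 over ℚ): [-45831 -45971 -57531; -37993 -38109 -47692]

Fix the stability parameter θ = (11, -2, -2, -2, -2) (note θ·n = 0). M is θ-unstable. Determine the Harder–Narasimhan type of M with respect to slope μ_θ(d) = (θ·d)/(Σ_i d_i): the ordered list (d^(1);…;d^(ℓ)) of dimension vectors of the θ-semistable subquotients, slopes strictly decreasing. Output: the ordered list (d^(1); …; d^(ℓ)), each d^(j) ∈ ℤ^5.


Interval decomposition of M: I[1,5]^2, I[3,3], I[3,4].
HN type (ℓ=2): μ^(1)=3/5; μ^(2)=-2

((2, 2, 2, 2, 2); (0, 0, 2, 1, 0))


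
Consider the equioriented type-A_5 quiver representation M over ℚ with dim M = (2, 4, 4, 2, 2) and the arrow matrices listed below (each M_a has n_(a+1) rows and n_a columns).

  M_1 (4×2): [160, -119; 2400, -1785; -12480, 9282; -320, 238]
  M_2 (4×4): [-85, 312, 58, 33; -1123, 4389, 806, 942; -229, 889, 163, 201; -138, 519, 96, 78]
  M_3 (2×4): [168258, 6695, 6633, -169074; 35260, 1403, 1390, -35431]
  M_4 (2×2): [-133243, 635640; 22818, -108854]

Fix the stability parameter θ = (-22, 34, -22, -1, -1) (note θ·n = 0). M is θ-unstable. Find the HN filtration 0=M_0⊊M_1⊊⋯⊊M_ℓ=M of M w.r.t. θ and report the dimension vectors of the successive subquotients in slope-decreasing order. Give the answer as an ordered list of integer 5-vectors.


Interval decomposition of M: I[1,1], I[1,5], I[2,3]^2, I[2,5].
HN type (ℓ=3): μ^(1)=6; μ^(2)=5/2; μ^(3)=-22

((0, 2, 2, 0, 0); (0, 2, 2, 2, 2); (2, 0, 0, 0, 0))


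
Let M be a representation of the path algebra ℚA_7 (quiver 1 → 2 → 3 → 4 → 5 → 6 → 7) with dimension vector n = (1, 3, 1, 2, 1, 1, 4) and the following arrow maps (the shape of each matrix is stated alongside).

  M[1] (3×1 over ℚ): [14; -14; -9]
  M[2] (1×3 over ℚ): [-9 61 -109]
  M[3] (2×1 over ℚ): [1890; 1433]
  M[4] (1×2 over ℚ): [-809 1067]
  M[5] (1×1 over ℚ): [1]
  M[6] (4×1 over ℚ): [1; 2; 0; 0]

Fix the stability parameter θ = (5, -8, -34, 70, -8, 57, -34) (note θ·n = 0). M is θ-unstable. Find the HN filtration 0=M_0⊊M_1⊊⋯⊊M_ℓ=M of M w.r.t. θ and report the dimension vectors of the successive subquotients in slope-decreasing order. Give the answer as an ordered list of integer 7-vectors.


Via rank(M_{q-1}∘⋯∘M_p): M ≅ I[1,7], I[2,2]^2, I[4,4], I[7,7]^3.
μ_θ-semistable layers: μ^(1)=70; μ^(2)=85/4; μ^(3)=-8; μ^(4)=-37/3; μ^(5)=-34

((0, 0, 0, 1, 0, 0, 0); (0, 0, 0, 1, 1, 1, 1); (0, 2, 0, 0, 0, 0, 0); (1, 1, 1, 0, 0, 0, 0); (0, 0, 0, 0, 0, 0, 3))


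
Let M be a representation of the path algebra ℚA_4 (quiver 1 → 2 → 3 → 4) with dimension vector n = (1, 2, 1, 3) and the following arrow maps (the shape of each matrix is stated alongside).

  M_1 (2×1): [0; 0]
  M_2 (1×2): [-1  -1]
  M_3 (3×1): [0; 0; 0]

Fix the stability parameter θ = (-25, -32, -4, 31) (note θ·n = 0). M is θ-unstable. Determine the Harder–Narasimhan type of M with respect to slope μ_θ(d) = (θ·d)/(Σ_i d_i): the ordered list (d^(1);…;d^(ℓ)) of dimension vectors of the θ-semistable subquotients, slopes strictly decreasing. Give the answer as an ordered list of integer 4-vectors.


Interval decomposition of M: I[1,1], I[2,2], I[2,3], I[4,4]^3.
HN type (ℓ=4): μ^(1)=31; μ^(2)=-4; μ^(3)=-25; μ^(4)=-32

((0, 0, 0, 3); (0, 0, 1, 0); (1, 0, 0, 0); (0, 2, 0, 0))


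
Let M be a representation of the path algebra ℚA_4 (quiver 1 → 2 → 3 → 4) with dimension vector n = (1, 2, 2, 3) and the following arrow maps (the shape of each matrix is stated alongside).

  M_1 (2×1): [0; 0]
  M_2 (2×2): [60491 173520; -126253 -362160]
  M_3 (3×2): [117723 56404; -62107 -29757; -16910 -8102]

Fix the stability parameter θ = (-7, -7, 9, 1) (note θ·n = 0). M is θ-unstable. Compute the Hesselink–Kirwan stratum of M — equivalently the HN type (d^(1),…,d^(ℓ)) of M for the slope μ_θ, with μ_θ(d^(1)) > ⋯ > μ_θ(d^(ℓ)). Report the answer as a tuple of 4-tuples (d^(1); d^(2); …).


Interval decomposition of M: I[1,1], I[2,2], I[2,4], I[3,4], I[4,4].
HN type (ℓ=3): μ^(1)=5; μ^(2)=1; μ^(3)=-7

((0, 0, 2, 2); (0, 0, 0, 1); (1, 2, 0, 0))


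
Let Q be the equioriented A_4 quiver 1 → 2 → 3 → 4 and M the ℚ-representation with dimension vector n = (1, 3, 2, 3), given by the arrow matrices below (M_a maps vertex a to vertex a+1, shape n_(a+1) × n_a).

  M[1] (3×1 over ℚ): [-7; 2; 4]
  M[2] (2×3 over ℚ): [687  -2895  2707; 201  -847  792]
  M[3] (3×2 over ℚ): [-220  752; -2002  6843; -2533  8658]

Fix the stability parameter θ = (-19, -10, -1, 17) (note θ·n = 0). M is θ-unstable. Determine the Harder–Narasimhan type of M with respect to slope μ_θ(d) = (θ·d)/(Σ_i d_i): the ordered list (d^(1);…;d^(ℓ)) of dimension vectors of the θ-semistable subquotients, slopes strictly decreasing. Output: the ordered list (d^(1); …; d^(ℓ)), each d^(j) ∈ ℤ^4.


Interval decomposition of M: I[1,4], I[2,2], I[2,4], I[4,4].
HN type (ℓ=4): μ^(1)=17; μ^(2)=-1; μ^(3)=-10; μ^(4)=-19

((0, 0, 0, 3); (0, 0, 2, 0); (0, 3, 0, 0); (1, 0, 0, 0))


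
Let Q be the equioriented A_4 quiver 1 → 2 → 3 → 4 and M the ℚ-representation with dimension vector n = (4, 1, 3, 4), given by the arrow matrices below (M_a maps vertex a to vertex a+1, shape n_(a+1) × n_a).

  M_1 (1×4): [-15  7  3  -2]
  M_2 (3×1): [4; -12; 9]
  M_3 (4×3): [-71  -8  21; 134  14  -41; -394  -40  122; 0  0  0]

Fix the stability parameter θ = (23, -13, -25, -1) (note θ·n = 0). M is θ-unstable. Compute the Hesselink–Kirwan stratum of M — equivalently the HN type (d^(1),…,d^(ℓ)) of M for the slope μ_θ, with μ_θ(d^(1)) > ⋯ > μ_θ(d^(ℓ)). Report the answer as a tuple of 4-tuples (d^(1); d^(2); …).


Interval decomposition of M: I[1,1]^3, I[1,4], I[3,3], I[3,4], I[4,4]^2.
HN type (ℓ=4): μ^(1)=23; μ^(2)=-1; μ^(3)=-5; μ^(4)=-25

((3, 0, 0, 0); (0, 0, 0, 4); (1, 1, 1, 0); (0, 0, 2, 0))


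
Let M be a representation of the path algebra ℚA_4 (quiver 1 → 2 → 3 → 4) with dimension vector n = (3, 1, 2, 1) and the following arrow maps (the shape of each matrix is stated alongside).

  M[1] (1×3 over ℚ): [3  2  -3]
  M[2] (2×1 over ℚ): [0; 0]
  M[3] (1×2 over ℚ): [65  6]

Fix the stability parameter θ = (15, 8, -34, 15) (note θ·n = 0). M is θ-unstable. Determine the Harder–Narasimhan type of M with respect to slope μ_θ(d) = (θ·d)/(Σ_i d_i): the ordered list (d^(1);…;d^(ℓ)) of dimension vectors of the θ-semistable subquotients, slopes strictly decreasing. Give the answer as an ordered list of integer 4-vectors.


Via rank(M_{q-1}∘⋯∘M_p): M ≅ I[1,1]^2, I[1,2], I[3,3], I[3,4].
μ_θ-semistable layers: μ^(1)=15; μ^(2)=23/2; μ^(3)=-34

((2, 0, 0, 1); (1, 1, 0, 0); (0, 0, 2, 0))


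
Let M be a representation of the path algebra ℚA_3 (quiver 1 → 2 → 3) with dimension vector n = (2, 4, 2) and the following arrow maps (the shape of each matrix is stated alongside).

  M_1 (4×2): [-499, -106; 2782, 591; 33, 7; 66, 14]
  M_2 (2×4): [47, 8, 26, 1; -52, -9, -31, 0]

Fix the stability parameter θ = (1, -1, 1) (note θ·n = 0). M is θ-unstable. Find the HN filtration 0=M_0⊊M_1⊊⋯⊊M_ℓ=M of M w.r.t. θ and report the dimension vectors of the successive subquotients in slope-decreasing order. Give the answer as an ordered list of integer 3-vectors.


Interval decomposition of M: I[1,3]^2, I[2,2]^2.
HN type (ℓ=3): μ^(1)=1; μ^(2)=0; μ^(3)=-1

((0, 0, 2); (2, 2, 0); (0, 2, 0))


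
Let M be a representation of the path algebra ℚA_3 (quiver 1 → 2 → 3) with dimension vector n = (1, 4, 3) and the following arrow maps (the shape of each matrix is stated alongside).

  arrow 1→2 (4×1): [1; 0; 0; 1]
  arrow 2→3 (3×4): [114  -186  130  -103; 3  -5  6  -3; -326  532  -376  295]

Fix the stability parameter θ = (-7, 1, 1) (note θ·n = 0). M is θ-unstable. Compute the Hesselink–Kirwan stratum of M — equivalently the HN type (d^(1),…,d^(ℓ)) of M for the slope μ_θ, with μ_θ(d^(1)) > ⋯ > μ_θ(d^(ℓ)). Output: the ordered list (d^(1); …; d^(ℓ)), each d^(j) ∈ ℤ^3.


Barcode: M ≅ I[1,3], I[2,2], I[2,3]^2. HN layers by μ_θ (2 steps, strictly decreasing):
  μ^(1)=1; μ^(2)=-7

((0, 4, 3); (1, 0, 0))


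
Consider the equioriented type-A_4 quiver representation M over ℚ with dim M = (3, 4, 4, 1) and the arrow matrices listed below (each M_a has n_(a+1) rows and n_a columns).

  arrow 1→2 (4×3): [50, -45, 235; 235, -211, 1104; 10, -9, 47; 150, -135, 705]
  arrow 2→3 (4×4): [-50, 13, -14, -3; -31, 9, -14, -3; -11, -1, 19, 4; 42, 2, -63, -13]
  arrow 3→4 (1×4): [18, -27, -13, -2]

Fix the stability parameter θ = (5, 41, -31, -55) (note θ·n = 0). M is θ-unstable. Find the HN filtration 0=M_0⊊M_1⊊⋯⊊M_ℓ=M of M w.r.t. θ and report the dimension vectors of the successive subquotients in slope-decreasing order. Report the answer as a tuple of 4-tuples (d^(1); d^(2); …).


Barcode: M ≅ I[1,1], I[1,3]^2, I[2,2], I[2,4], I[3,3]. HN layers by μ_θ (4 steps, strictly decreasing):
  μ^(1)=41; μ^(2)=5; μ^(3)=-15; μ^(4)=-31

((0, 1, 0, 0); (3, 2, 2, 0); (0, 1, 1, 1); (0, 0, 1, 0))


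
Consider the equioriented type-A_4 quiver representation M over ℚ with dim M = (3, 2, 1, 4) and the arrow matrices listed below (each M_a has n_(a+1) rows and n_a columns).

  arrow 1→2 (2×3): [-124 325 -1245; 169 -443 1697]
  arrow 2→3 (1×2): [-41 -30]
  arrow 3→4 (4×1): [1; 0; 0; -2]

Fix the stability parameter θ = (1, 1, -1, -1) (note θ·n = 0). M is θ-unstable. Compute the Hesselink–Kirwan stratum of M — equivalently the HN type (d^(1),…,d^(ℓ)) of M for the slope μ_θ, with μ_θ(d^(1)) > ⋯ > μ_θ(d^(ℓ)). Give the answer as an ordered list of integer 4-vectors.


Interval decomposition of M: I[1,1], I[1,2], I[1,4], I[4,4]^3.
HN type (ℓ=3): μ^(1)=1; μ^(2)=0; μ^(3)=-1

((2, 1, 0, 0); (1, 1, 1, 1); (0, 0, 0, 3))


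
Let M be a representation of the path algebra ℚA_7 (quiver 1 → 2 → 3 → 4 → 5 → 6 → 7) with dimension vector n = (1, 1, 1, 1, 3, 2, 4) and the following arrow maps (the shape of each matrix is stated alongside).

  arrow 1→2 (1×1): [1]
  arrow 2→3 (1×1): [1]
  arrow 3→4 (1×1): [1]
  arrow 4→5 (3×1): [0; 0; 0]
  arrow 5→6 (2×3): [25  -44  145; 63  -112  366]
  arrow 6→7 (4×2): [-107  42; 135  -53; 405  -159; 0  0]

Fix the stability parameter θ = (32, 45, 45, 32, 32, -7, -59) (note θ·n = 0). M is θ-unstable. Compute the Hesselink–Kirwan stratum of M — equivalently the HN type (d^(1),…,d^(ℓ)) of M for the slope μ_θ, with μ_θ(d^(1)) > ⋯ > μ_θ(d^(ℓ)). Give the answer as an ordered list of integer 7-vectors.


Interval decomposition of M: I[1,4], I[5,5], I[5,7]^2, I[7,7]^2.
HN type (ℓ=4): μ^(1)=122/3; μ^(2)=32; μ^(3)=-34/3; μ^(4)=-59

((0, 1, 1, 1, 0, 0, 0); (1, 0, 0, 0, 1, 0, 0); (0, 0, 0, 0, 2, 2, 2); (0, 0, 0, 0, 0, 0, 2))


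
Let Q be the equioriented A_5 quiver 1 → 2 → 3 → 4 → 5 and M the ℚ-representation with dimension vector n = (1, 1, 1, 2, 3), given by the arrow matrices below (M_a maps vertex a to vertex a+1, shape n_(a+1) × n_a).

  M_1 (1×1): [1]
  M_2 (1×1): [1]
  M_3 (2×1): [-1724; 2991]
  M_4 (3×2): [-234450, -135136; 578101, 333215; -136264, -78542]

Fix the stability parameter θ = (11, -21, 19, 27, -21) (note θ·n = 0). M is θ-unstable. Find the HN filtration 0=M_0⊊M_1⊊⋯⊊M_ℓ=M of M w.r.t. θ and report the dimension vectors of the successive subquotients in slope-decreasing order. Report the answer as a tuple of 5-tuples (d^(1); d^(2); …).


Barcode: M ≅ I[1,5], I[4,5], I[5,5]. HN layers by μ_θ (4 steps, strictly decreasing):
  μ^(1)=25/3; μ^(2)=3; μ^(3)=-5; μ^(4)=-21

((0, 0, 1, 1, 1); (0, 0, 0, 1, 1); (1, 1, 0, 0, 0); (0, 0, 0, 0, 1))


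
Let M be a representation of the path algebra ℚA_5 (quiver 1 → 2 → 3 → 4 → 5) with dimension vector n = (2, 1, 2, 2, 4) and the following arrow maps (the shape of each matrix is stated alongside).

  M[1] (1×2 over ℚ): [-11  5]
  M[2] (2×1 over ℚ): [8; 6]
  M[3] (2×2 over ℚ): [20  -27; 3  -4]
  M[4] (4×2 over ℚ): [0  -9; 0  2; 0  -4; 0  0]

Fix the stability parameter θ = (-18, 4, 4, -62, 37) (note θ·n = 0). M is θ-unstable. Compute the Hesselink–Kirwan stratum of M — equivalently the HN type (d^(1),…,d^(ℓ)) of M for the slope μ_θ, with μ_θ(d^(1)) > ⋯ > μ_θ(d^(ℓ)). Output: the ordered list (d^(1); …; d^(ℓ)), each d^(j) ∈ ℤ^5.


Interval decomposition of M: I[1,1], I[1,4], I[3,5], I[5,5]^3.
HN type (ℓ=3): μ^(1)=37; μ^(2)=-18; μ^(3)=-29

((0, 0, 0, 0, 4); (2, 1, 1, 1, 0); (0, 0, 1, 1, 0))


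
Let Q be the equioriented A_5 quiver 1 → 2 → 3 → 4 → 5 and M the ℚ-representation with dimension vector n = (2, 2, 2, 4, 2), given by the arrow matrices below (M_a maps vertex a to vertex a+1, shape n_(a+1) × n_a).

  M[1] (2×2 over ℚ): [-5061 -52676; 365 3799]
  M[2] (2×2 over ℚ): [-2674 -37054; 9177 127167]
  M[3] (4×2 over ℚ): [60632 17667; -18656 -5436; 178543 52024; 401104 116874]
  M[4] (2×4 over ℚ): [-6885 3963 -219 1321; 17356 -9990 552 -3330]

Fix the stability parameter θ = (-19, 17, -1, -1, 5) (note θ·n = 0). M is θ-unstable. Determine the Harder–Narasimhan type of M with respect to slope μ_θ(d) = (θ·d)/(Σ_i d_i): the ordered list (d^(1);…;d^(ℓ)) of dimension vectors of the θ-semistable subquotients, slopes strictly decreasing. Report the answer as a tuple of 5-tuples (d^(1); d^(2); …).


Barcode: M ≅ I[1,2], I[1,5], I[3,4], I[4,4], I[4,5]. HN layers by μ_θ (4 steps, strictly decreasing):
  μ^(1)=17; μ^(2)=5; μ^(3)=-1; μ^(4)=-19

((0, 1, 0, 0, 0); (0, 1, 1, 1, 2); (0, 0, 1, 3, 0); (2, 0, 0, 0, 0))


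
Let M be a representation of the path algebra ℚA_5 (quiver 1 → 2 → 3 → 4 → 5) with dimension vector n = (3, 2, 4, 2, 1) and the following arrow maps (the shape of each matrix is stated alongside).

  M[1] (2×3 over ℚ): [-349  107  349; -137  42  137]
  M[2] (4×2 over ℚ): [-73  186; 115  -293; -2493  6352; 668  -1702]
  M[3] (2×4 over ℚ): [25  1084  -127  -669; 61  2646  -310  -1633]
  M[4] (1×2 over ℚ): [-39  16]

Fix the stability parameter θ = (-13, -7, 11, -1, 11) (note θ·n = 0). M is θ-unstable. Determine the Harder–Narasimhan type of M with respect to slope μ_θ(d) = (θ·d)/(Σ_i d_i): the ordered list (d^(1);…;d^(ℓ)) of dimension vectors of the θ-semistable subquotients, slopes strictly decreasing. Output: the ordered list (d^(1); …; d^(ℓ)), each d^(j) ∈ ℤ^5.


Barcode: M ≅ I[1,1], I[1,3], I[1,5], I[3,3], I[3,4]. HN layers by μ_θ (4 steps, strictly decreasing):
  μ^(1)=11; μ^(2)=5; μ^(3)=-7; μ^(4)=-13

((0, 0, 2, 0, 1); (0, 0, 2, 2, 0); (0, 2, 0, 0, 0); (3, 0, 0, 0, 0))


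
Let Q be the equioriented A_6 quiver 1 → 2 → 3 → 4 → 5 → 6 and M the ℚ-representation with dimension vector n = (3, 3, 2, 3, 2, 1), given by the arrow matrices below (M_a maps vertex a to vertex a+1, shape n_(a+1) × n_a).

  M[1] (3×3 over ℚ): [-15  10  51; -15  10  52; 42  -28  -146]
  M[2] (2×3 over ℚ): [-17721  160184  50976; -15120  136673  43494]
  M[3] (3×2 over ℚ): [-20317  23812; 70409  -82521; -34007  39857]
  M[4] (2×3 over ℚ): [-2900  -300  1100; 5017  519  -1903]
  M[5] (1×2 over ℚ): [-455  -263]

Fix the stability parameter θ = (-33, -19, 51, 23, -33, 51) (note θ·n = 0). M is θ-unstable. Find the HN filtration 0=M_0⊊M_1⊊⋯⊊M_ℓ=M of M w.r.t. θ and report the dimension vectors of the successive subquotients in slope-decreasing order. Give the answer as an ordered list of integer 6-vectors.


Via rank(M_{q-1}∘⋯∘M_p): M ≅ I[1,1], I[1,4], I[1,6], I[2,2], I[4,4], I[5,5].
μ_θ-semistable layers: μ^(1)=51; μ^(2)=37; μ^(3)=23; μ^(4)=41/3; μ^(5)=-19; μ^(6)=-33

((0, 0, 0, 0, 0, 1); (0, 0, 1, 1, 0, 0); (0, 0, 0, 1, 0, 0); (0, 0, 1, 1, 1, 0); (0, 3, 0, 0, 0, 0); (3, 0, 0, 0, 1, 0))


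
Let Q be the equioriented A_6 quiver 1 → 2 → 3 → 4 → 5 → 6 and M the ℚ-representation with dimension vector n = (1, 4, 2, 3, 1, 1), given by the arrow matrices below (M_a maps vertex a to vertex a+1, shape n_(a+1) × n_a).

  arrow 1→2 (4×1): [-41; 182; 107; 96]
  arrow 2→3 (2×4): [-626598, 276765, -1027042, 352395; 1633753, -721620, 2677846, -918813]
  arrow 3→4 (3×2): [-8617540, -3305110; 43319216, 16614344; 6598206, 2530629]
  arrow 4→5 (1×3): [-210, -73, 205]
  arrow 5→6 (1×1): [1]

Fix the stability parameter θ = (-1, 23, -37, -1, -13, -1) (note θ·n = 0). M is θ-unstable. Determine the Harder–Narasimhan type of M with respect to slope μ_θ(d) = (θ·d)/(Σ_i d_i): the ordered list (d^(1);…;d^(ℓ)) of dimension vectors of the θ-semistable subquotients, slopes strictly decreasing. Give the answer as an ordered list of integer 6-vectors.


Barcode: M ≅ I[1,6], I[2,2]^2, I[2,3], I[4,4]^2. HN layers by μ_θ (4 steps, strictly decreasing):
  μ^(1)=23; μ^(2)=-1; μ^(3)=-29/5; μ^(4)=-7

((0, 2, 0, 0, 0, 0); (0, 0, 0, 2, 0, 1); (1, 1, 1, 1, 1, 0); (0, 1, 1, 0, 0, 0))


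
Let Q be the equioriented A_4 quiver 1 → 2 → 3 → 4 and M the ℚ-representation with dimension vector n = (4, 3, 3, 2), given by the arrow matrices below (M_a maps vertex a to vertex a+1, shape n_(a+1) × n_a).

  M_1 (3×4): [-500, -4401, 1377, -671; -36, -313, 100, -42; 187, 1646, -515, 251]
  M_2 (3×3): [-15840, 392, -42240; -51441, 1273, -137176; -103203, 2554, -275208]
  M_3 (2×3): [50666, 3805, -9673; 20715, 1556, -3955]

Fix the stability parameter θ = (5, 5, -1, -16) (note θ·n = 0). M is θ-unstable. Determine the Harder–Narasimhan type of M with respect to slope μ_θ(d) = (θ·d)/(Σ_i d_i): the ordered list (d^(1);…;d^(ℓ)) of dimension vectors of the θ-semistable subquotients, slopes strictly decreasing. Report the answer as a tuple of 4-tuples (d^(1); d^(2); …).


Barcode: M ≅ I[1,1], I[1,2], I[1,4]^2, I[3,3]. HN layers by μ_θ (3 steps, strictly decreasing):
  μ^(1)=5; μ^(2)=-1; μ^(3)=-7/4

((2, 1, 0, 0); (0, 0, 1, 0); (2, 2, 2, 2))


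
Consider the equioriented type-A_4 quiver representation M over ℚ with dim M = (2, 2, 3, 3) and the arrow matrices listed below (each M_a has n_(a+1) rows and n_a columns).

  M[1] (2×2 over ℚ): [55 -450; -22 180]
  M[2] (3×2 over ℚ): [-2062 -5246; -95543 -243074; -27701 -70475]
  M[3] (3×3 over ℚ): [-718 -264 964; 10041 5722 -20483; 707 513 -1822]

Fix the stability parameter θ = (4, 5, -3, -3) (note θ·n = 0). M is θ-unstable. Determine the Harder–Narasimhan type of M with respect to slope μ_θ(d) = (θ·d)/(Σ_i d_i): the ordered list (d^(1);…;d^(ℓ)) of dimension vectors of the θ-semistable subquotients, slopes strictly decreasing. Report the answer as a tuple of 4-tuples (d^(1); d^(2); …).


Interval decomposition of M: I[1,1], I[1,4], I[2,4], I[3,4].
HN type (ℓ=4): μ^(1)=4; μ^(2)=3/4; μ^(3)=-1/3; μ^(4)=-3

((1, 0, 0, 0); (1, 1, 1, 1); (0, 1, 1, 1); (0, 0, 1, 1))


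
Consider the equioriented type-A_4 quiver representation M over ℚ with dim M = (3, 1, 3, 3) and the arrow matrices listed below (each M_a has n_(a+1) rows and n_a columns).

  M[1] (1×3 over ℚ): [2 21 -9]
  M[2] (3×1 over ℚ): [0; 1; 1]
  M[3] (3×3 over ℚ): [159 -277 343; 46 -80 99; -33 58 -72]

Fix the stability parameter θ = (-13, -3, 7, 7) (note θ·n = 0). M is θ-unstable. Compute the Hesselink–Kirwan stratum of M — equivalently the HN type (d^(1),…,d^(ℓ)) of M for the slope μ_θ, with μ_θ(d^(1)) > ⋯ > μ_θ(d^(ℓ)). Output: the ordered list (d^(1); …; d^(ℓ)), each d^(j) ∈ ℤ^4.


Interval decomposition of M: I[1,1]^2, I[1,4], I[3,4]^2.
HN type (ℓ=3): μ^(1)=7; μ^(2)=-3; μ^(3)=-13

((0, 0, 3, 3); (0, 1, 0, 0); (3, 0, 0, 0))
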